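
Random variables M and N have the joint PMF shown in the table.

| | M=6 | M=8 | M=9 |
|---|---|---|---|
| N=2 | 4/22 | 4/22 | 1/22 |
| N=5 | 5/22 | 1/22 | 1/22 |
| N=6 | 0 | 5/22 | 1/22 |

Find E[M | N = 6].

49/6

P(N = 6) = 3/11.
Σ M·P over the event = 8·(5/22) + 9·(1/22) = 49/22.
E[M | N = 6] = (49/22) / (3/11) = 49/6.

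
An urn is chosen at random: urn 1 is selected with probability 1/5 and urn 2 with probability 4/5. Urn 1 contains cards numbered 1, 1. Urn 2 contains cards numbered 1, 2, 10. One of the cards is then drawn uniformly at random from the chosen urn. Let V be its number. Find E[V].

E[V | urn 1] = (1+1)/2 = 1.
E[V | urn 2] = (1+2+10)/3 = 13/3.
E[V] = (1/5)·(1) + (4/5)·(13/3) = 11/3.

11/3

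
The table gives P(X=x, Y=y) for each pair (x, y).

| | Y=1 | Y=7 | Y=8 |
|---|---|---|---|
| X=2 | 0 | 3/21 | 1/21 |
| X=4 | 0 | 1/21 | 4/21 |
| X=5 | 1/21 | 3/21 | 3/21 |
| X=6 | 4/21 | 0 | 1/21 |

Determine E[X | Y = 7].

25/7

P(Y = 7) = 1/3.
Σ X·P over the event = 2·(3/21) + 4·(1/21) + 5·(3/21) = 25/21.
E[X | Y = 7] = (25/21) / (1/3) = 25/7.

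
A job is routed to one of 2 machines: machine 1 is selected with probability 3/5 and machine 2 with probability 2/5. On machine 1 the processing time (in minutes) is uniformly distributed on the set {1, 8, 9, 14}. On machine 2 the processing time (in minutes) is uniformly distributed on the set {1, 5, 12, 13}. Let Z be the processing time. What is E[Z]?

E[Z | machine 1] = (1+8+9+14)/4 = 8.
E[Z | machine 2] = (1+5+12+13)/4 = 31/4.
By the law of total expectation,
E[Z] = (3/5)·(8) + (2/5)·(31/4) = 79/10.

79/10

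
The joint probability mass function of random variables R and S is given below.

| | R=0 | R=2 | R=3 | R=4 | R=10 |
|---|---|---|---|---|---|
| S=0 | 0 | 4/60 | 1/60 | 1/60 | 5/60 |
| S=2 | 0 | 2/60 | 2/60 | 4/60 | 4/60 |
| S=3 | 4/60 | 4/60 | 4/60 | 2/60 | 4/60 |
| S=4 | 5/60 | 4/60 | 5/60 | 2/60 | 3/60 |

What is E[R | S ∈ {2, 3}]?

67/15

P(S ∈ {2, 3}) = 1/2.
Summing R·P(R=x,S=y) over the conditioning event gives 67/30.
E[R | S ∈ {2, 3}] = (67/30) / (1/2) = 67/15.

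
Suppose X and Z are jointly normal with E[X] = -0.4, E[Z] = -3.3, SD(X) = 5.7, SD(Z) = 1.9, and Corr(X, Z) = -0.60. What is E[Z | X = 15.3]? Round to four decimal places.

E[Z | X=x] = μ_Z + ρ(σ_Z/σ_X)(x − μ_X) for jointly normal variables.
E[Z | X=15.3] = -3.3 + (-0.60)·(1.9/5.7)·(15.3 − (-0.4)) = -3.3 + (-0.2)·(15.7) = -6.4400.

-6.4400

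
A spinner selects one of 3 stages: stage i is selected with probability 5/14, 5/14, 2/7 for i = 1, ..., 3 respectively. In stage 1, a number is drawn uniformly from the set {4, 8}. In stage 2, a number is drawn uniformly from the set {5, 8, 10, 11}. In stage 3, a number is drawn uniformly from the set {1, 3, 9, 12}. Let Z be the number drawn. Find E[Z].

E[Z | stage 1] = (4+8)/2 = 6.
E[Z | stage 2] = (5+8+10+11)/4 = 17/2.
E[Z | stage 3] = (1+3+9+12)/4 = 25/4.
E[Z] = (5/14)·(6) + (5/14)·(17/2) + (2/7)·(25/4) = 195/28.

195/28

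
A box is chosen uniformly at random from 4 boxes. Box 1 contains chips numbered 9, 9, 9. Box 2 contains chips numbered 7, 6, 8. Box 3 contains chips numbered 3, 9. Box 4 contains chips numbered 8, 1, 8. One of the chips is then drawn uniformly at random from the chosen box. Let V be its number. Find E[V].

E[V | box 1] = (9+9+9)/3 = 9.
E[V | box 2] = (7+6+8)/3 = 7.
E[V | box 3] = (3+9)/2 = 6.
E[V | box 4] = (8+1+8)/3 = 17/3.
E[V] = (1/4)·(9) + (1/4)·(7) + (1/4)·(6) + (1/4)·(17/3) = 83/12.

83/12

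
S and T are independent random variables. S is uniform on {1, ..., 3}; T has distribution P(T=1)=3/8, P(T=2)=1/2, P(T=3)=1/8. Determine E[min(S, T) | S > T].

P(S > T) = 5/12.
Summing min(S,T)·P(x,y) over outcomes with S > T gives 7/12.
E[min(S, T) | S > T] = (7/12) / (5/12) = 7/5.

7/5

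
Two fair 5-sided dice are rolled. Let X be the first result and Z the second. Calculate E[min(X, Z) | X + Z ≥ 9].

13/3

Outcomes with X + Z ≥ 9: (4,5), (5,4), (5,5), each with probability 1/25.
E[min(X, Z) | X + Z ≥ 9] = (4 + 4 + 5) / 3 = 13/3.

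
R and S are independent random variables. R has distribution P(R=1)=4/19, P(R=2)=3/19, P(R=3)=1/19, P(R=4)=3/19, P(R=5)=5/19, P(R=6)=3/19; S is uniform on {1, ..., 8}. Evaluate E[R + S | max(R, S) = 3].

P(max(R, S) = 3) = 5/76.
Summing (R+S)·P(x,y) over outcomes with max(R, S) = 3 gives 23/76.
E[R + S | max(R, S) = 3] = (23/76) / (5/76) = 23/5.

23/5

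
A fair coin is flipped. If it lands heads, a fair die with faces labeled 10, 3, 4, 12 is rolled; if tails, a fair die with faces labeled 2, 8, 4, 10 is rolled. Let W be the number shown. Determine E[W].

53/8

E[W | heads] = (10+3+4+12)/4 = 29/4.
E[W | tails] = (2+8+4+10)/4 = 6.
By the law of total expectation,
E[W] = (1/2)·(29/4) + (1/2)·(6) = 53/8.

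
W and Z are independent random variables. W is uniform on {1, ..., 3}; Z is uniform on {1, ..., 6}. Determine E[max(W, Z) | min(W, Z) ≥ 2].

41/10

P(min(W, Z) ≥ 2) = 5/9.
Summing max(W,Z)·P(x,y) over outcomes with min(W, Z) ≥ 2 gives 41/18.
E[max(W, Z) | min(W, Z) ≥ 2] = (41/18) / (5/9) = 41/10.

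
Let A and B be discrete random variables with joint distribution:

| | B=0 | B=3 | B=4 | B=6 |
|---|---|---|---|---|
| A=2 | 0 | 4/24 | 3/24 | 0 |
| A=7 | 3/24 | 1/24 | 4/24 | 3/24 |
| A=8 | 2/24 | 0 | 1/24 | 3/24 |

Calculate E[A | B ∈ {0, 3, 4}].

47/9

P(B ∈ {0, 3, 4}) = 3/4.
Σ A·P over the event = 2·(4/24) + 2·(3/24) + 7·(3/24) + 7·(1/24) + 7·(4/24) + 8·(2/24) + 8·(1/24) = 47/12.
E[A | B ∈ {0, 3, 4}] = (47/12) / (3/4) = 47/9.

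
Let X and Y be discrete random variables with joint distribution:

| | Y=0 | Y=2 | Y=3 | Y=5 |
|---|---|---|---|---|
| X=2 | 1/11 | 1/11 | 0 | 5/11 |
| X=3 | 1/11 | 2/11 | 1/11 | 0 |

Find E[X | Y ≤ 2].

P(Y ≤ 2) = 5/11.
Summing X·P(X=x,Y=y) over the conditioning event gives 13/11.
E[X | Y ≤ 2] = (13/11) / (5/11) = 13/5.

13/5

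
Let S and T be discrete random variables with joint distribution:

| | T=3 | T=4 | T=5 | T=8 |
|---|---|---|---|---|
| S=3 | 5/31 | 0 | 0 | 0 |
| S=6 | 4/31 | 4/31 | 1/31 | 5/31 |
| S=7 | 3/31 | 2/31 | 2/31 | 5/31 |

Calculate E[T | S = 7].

67/12

P(S = 7) = 12/31.
Σ T·P over the event = 3·(3/31) + 4·(2/31) + 5·(2/31) + 8·(5/31) = 67/31.
E[T | S = 7] = (67/31) / (12/31) = 67/12.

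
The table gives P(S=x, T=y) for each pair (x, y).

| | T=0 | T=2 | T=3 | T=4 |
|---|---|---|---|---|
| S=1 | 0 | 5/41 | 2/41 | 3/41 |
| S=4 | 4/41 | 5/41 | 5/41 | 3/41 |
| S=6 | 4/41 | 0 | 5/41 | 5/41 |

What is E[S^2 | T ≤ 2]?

293/18

P(T ≤ 2) = 18/41.
Σ S^2·P over the event = 1·(5/41) + 16·(4/41) + 16·(5/41) + 36·(4/41) = 293/41.
E[S^2 | T ≤ 2] = (293/41) / (18/41) = 293/18.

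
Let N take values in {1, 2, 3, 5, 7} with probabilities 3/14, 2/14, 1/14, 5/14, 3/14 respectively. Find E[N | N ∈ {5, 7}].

23/4

P(N ∈ {5, 7}) = 4/7.
Σ over the event: 5·5/14 + 7·3/14 = 23/7.
E[N | N ∈ {5, 7}] = (23/7) / (4/7) = 23/4.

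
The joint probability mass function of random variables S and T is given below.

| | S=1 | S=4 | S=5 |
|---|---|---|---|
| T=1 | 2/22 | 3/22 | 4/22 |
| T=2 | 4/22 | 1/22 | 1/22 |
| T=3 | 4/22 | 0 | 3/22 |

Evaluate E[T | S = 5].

P(S = 5) = 4/11.
Σ T·P over the event = 1·(4/22) + 2·(1/22) + 3·(3/22) = 15/22.
E[T | S = 5] = (15/22) / (4/11) = 15/8.

15/8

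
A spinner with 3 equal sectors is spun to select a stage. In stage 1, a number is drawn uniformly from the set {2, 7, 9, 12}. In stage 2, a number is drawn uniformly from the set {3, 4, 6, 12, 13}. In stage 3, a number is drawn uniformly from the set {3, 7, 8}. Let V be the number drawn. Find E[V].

E[V | stage 1] = (2+7+9+12)/4 = 15/2.
E[V | stage 2] = (3+4+6+12+13)/5 = 38/5.
E[V | stage 3] = (3+7+8)/3 = 6.
E[V] = (1/3)·(15/2) + (1/3)·(38/5) + (1/3)·(6) = 211/30.

211/30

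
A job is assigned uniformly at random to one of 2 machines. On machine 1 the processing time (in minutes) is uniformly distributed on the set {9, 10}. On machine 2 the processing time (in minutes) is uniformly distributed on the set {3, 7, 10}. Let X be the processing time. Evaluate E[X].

E[X | machine 1] = (9+10)/2 = 19/2.
E[X | machine 2] = (3+7+10)/3 = 20/3.
E[X] = (1/2)·(19/2) + (1/2)·(20/3) = 97/12.

97/12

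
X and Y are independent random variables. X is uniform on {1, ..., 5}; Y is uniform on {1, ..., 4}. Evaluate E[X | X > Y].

4

P(X > Y) = 1/2.
Summing X·P(x,y) over outcomes with X > Y gives 2.
E[X | X > Y] = (2) / (1/2) = 4.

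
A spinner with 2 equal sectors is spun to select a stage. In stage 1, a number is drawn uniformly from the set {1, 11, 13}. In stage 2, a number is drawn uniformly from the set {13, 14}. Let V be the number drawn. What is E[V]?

E[V | stage 1] = (1+11+13)/3 = 25/3.
E[V | stage 2] = (13+14)/2 = 27/2.
E[V] = (1/2)·(25/3) + (1/2)·(27/2) = 131/12.

131/12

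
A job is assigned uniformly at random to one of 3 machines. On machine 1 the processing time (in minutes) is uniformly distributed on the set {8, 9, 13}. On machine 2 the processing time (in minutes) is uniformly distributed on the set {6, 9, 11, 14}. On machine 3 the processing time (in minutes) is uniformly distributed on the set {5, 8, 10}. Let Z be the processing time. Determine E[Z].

E[Z | machine 1] = (8+9+13)/3 = 10.
E[Z | machine 2] = (6+9+11+14)/4 = 10.
E[Z | machine 3] = (5+8+10)/3 = 23/3.
E[Z] = (1/3)·(10) + (1/3)·(10) + (1/3)·(23/3) = 83/9.

83/9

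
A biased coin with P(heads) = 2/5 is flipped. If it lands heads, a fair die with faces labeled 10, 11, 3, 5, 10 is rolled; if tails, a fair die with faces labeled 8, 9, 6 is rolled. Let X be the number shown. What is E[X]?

193/25

E[X | heads] = (10+11+3+5+10)/5 = 39/5.
E[X | tails] = (8+9+6)/3 = 23/3.
E[X] = (2/5)·(39/5) + (3/5)·(23/3) = 193/25.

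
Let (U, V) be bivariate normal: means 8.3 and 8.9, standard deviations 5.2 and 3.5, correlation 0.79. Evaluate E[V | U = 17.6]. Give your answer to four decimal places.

E[V | U=x] = μ_V + ρ(σ_V/σ_U)(x − μ_U) for jointly normal variables.
E[V | U=17.6] = 8.9 + (0.79)·(3.5/5.2)·(17.6 − (8.3)) = 8.9 + (0.53173)·(9.3) = 13.8451.

13.8451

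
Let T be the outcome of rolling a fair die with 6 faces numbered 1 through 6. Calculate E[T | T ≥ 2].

4

Given T ≥ 2, T is equally likely to be any of {2, 3, 4, 5, 6}.
E[T | T ≥ 2] = (2 + 3 + 4 + 5 + 6) / 5 = 4.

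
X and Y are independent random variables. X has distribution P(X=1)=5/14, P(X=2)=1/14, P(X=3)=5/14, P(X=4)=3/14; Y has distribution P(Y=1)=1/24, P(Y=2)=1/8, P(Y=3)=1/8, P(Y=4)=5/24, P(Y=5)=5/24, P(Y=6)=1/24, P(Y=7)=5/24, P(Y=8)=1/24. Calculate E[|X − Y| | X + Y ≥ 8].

122/37

P(X + Y ≥ 8) = 37/84.
Summing |X−Y|·P(x,y) over outcomes with X + Y ≥ 8 gives 61/42.
E[|X − Y| | X + Y ≥ 8] = (61/42) / (37/84) = 122/37.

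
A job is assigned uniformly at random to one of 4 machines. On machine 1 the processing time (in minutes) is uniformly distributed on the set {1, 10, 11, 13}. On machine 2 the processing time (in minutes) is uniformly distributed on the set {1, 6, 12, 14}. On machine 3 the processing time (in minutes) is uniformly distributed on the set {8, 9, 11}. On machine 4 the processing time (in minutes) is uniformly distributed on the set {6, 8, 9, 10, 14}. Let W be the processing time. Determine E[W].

134/15

E[W | machine 1] = (1+10+11+13)/4 = 35/4.
E[W | machine 2] = (1+6+12+14)/4 = 33/4.
E[W | machine 3] = (8+9+11)/3 = 28/3.
E[W | machine 4] = (6+8+9+10+14)/5 = 47/5.
By the law of total expectation,
E[W] = (1/4)·(35/4) + (1/4)·(33/4) + (1/4)·(28/3) + (1/4)·(47/5) = 134/15.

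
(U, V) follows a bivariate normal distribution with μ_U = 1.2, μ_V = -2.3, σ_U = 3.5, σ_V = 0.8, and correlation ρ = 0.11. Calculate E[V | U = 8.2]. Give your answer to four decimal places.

For a bivariate normal, E[V | U=x] = μ_V + ρ·(σ_V/σ_U)·(x − μ_U).
E[V | U=8.2] = -2.3 + (0.11)·(0.8/3.5)·(8.2 − (1.2)) = -2.3 + (0.025143)·(7) = -2.1240.

-2.1240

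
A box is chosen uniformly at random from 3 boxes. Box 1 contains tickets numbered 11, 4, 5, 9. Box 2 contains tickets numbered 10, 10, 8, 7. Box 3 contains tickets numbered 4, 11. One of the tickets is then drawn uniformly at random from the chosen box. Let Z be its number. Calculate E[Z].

E[Z | box 1] = (11+4+5+9)/4 = 29/4.
E[Z | box 2] = (10+10+8+7)/4 = 35/4.
E[Z | box 3] = (4+11)/2 = 15/2.
E[Z] = (1/3)·(29/4) + (1/3)·(35/4) + (1/3)·(15/2) = 47/6.

47/6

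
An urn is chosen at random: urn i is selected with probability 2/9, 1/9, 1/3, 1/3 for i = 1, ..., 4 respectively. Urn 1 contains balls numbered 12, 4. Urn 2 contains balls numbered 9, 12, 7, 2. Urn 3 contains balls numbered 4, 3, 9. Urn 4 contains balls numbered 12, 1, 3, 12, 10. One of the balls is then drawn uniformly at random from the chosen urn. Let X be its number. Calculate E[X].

623/90

E[X | urn 1] = (12+4)/2 = 8.
E[X | urn 2] = (9+12+7+2)/4 = 15/2.
E[X | urn 3] = (4+3+9)/3 = 16/3.
E[X | urn 4] = (12+1+3+12+10)/5 = 38/5.
By the law of total expectation,
E[X] = (2/9)·(8) + (1/9)·(15/2) + (1/3)·(16/3) + (1/3)·(38/5) = 623/90.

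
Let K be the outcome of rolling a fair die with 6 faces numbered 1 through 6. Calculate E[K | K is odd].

Given K is odd, K is equally likely to be any of {1, 3, 5}.
E[K | K is odd] = (1 + 3 + 5) / 3 = 3.

3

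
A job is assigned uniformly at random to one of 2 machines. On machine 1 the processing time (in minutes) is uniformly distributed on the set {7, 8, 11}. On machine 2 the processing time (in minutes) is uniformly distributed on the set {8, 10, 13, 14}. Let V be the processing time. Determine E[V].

239/24

E[V | machine 1] = (7+8+11)/3 = 26/3.
E[V | machine 2] = (8+10+13+14)/4 = 45/4.
E[V] = (1/2)·(26/3) + (1/2)·(45/4) = 239/24.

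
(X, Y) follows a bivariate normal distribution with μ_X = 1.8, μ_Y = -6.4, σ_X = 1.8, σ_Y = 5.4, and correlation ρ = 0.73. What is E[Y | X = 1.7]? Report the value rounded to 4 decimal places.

E[Y | X=x] = μ_Y + ρ(σ_Y/σ_X)(x − μ_X) for jointly normal variables.
E[Y | X=1.7] = -6.4 + (0.73)·(5.4/1.8)·(1.7 − (1.8)) = -6.4 + (2.19)·(-0.1) = -6.6190.

-6.6190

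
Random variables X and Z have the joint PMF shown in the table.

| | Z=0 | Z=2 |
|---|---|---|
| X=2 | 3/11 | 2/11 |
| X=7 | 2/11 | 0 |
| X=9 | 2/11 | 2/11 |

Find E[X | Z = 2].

P(Z = 2) = 4/11.
Σ X·P over the event = 2·(2/11) + 9·(2/11) = 2.
E[X | Z = 2] = (2) / (4/11) = 11/2.

11/2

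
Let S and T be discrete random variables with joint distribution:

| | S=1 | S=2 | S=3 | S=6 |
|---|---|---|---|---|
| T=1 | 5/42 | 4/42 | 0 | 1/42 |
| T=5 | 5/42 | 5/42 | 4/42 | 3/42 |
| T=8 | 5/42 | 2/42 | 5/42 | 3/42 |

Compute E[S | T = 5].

P(T = 5) = 17/42.
Σ S·P over the event = 1·(5/42) + 2·(5/42) + 3·(4/42) + 6·(3/42) = 15/14.
E[S | T = 5] = (15/14) / (17/42) = 45/17.

45/17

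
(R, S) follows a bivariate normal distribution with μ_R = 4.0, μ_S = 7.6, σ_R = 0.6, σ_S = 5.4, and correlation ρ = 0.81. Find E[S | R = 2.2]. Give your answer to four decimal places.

-5.5220

For a bivariate normal, E[S | R=x] = μ_S + ρ·(σ_S/σ_R)·(x − μ_R).
E[S | R=2.2] = 7.6 + (0.81)·(5.4/0.6)·(2.2 − (4.0)) = 7.6 + (7.29)·(-1.8) = -5.5220.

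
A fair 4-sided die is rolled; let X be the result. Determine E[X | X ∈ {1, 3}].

P(X ∈ {1, 3}) = 1/2.
Σ over the event: 1·1/4 + 3·1/4 = 1.
E[X | X ∈ {1, 3}] = (1) / (1/2) = 2.

2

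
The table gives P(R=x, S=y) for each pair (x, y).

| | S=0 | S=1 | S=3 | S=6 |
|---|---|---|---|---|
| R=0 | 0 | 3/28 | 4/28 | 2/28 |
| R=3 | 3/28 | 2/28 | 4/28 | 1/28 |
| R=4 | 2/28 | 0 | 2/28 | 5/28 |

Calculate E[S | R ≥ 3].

P(R ≥ 3) = 19/28.
Σ S·P over the event = 0·(3/28) + 1·(2/28) + 3·(4/28) + 6·(1/28) + 0·(2/28) + 3·(2/28) + 6·(5/28) = 2.
E[S | R ≥ 3] = (2) / (19/28) = 56/19.

56/19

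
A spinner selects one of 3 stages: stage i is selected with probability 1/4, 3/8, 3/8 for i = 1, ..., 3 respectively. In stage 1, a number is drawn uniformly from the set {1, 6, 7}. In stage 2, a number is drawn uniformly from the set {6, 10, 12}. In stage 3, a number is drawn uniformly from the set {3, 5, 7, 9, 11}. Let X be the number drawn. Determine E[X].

175/24

E[X | stage 1] = (1+6+7)/3 = 14/3.
E[X | stage 2] = (6+10+12)/3 = 28/3.
E[X | stage 3] = (3+5+7+9+11)/5 = 7.
E[X] = (1/4)·(14/3) + (3/8)·(28/3) + (3/8)·(7) = 175/24.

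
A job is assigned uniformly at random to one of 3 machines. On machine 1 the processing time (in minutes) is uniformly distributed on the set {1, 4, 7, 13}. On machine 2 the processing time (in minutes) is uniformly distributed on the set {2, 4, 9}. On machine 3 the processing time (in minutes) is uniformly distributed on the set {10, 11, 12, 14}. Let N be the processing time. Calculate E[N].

E[N | machine 1] = (1+4+7+13)/4 = 25/4.
E[N | machine 2] = (2+4+9)/3 = 5.
E[N | machine 3] = (10+11+12+14)/4 = 47/4.
By the law of total expectation,
E[N] = (1/3)·(25/4) + (1/3)·(5) + (1/3)·(47/4) = 23/3.

23/3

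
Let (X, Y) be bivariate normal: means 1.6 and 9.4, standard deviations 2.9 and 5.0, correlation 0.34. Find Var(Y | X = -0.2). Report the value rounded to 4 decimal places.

Var(Y | X=x) = (1 − ρ²)·σ_Y².
Var(Y | X=-0.2) = (5.0)²·(1 − (0.34)²) = 25·0.8844 = 22.1100.

22.1100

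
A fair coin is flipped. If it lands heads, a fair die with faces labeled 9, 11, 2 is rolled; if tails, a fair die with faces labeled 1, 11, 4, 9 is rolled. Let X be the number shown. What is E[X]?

E[X | heads] = (9+11+2)/3 = 22/3.
E[X | tails] = (1+11+4+9)/4 = 25/4.
By the law of total expectation,
E[X] = (1/2)·(22/3) + (1/2)·(25/4) = 163/24.

163/24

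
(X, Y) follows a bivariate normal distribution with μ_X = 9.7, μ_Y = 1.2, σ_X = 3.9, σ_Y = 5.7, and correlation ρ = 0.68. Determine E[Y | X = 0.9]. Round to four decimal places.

-7.5458

E[Y | X=x] = μ_Y + ρ(σ_Y/σ_X)(x − μ_X) for jointly normal variables.
E[Y | X=0.9] = 1.2 + (0.68)·(5.7/3.9)·(0.9 − (9.7)) = 1.2 + (0.993846)·(-8.8) = -7.5458.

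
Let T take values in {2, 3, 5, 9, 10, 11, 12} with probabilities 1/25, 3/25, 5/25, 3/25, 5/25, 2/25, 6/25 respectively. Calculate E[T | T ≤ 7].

P(T ≤ 7) = 9/25.
Σ over the event: 2·1/25 + 3·3/25 + 5·1/5 = 36/25.
E[T | T ≤ 7] = (36/25) / (9/25) = 4.

4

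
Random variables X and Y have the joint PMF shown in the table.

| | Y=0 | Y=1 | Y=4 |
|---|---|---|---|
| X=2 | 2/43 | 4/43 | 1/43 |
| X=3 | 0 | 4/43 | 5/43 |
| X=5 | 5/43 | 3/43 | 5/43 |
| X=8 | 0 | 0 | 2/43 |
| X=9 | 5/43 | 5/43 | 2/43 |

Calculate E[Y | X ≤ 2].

8/7

P(X ≤ 2) = 7/43.
Σ Y·P over the event = 0·(2/43) + 1·(4/43) + 4·(1/43) = 8/43.
E[Y | X ≤ 2] = (8/43) / (7/43) = 8/7.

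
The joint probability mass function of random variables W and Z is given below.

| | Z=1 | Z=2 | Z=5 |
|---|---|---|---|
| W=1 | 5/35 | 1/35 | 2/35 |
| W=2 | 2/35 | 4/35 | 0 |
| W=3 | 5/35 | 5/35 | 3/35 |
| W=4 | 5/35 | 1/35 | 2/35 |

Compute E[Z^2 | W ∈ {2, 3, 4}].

P(W ∈ {2, 3, 4}) = 27/35.
Σ Z^2·P over the event = 1·(2/35) + 4·(4/35) + 1·(5/35) + 4·(5/35) + 25·(3/35) + 1·(5/35) + 4·(1/35) + 25·(2/35) = 177/35.
E[Z^2 | W ∈ {2, 3, 4}] = (177/35) / (27/35) = 59/9.

59/9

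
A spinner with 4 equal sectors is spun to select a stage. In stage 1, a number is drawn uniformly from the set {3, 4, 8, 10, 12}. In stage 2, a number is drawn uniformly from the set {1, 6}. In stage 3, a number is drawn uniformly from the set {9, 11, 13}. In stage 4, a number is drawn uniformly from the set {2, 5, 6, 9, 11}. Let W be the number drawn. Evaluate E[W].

57/8

E[W | stage 1] = (3+4+8+10+12)/5 = 37/5.
E[W | stage 2] = (1+6)/2 = 7/2.
E[W | stage 3] = (9+11+13)/3 = 11.
E[W | stage 4] = (2+5+6+9+11)/5 = 33/5.
E[W] = (1/4)·(37/5) + (1/4)·(7/2) + (1/4)·(11) + (1/4)·(33/5) = 57/8.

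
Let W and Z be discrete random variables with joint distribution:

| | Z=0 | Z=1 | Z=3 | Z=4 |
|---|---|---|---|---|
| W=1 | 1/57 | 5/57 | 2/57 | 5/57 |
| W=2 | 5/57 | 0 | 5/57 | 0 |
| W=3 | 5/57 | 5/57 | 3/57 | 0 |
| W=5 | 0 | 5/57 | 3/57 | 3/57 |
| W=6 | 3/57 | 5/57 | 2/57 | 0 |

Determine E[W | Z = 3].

16/5

P(Z = 3) = 5/19.
Σ W·P over the event = 1·(2/57) + 2·(5/57) + 3·(3/57) + 5·(3/57) + 6·(2/57) = 16/19.
E[W | Z = 3] = (16/19) / (5/19) = 16/5.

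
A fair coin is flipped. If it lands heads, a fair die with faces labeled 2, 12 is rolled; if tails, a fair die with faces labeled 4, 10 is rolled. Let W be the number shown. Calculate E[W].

E[W | heads] = (2+12)/2 = 7.
E[W | tails] = (4+10)/2 = 7.
By the law of total expectation,
E[W] = (1/2)·(7) + (1/2)·(7) = 7.

7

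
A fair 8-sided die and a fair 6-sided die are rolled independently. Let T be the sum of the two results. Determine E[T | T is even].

8

P(T is even) = 1/2.
Σ over the event: 2·1/48 + 4·1/16 + 6·5/48 + 8·1/8 + 10·5/48 + 12·1/16 + 14·1/48 = 4.
E[T | T is even] = (4) / (1/2) = 8.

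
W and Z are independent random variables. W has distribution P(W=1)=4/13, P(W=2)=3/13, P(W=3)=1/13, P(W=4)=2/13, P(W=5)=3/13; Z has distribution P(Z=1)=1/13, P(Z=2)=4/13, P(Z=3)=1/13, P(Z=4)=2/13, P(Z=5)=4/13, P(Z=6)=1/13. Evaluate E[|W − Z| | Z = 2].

18/13

P(Z = 2) = 4/13.
Summing |W−Z|·P(x,y) over outcomes with Z = 2 gives 72/169.
E[|W − Z| | Z = 2] = (72/169) / (4/13) = 18/13.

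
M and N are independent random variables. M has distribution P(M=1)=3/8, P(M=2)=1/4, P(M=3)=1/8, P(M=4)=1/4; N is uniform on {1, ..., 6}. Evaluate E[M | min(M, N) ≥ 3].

P(min(M, N) ≥ 3) = 1/4.
Summing M·P(x,y) over outcomes with min(M, N) ≥ 3 gives 11/12.
E[M | min(M, N) ≥ 3] = (11/12) / (1/4) = 11/3.

11/3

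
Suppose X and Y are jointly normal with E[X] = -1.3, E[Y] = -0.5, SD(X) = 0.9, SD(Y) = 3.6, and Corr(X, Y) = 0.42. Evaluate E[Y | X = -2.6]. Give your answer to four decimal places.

The regression of Y on X has slope ρ·σ_Y/σ_X and passes through (μ_X, μ_Y).
E[Y | X=-2.6] = -0.5 + (0.42)·(3.6/0.9)·(-2.6 − (-1.3)) = -0.5 + (1.68)·(-1.3) = -2.6840.

-2.6840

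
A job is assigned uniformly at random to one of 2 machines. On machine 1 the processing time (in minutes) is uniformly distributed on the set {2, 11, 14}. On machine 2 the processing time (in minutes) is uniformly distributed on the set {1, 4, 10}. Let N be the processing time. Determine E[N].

7

E[N | machine 1] = (2+11+14)/3 = 9.
E[N | machine 2] = (1+4+10)/3 = 5.
E[N] = (1/2)·(9) + (1/2)·(5) = 7.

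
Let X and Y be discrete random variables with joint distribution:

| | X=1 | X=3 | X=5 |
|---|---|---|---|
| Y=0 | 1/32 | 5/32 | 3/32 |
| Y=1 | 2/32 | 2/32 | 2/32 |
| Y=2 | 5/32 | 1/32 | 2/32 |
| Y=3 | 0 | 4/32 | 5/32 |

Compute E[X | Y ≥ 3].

37/9

P(Y ≥ 3) = 9/32.
Σ X·P over the event = 3·(4/32) + 5·(5/32) = 37/32.
E[X | Y ≥ 3] = (37/32) / (9/32) = 37/9.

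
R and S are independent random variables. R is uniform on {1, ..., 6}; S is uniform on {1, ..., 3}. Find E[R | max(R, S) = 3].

Outcomes with max(R, S) = 3: (1,3), (2,3), (3,1), (3,2), (3,3), each with probability 1/18.
E[R | max(R, S) = 3] = (1 + 2 + 3 + 3 + 3) / 5 = 12/5.

12/5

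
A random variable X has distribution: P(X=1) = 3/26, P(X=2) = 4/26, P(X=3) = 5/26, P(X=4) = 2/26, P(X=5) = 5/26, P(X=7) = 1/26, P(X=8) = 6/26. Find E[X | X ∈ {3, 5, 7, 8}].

95/17

P(X ∈ {3, 5, 7, 8}) = 17/26.
Σ over the event: 3·5/26 + 5·5/26 + 7·1/26 + 8·3/13 = 95/26.
E[X | X ∈ {3, 5, 7, 8}] = (95/26) / (17/26) = 95/17.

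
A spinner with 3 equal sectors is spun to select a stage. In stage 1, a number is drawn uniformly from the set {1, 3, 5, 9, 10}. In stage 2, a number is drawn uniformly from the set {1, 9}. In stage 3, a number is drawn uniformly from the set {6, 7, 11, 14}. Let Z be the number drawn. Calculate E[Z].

E[Z | stage 1] = (1+3+5+9+10)/5 = 28/5.
E[Z | stage 2] = (1+9)/2 = 5.
E[Z | stage 3] = (6+7+11+14)/4 = 19/2.
By the law of total expectation,
E[Z] = (1/3)·(28/5) + (1/3)·(5) + (1/3)·(19/2) = 67/10.

67/10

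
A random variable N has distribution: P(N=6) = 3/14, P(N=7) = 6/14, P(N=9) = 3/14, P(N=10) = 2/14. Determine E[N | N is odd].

23/3

P(N is odd) = 9/14.
Σ over the event: 7·3/7 + 9·3/14 = 69/14.
E[N | N is odd] = (69/14) / (9/14) = 23/3.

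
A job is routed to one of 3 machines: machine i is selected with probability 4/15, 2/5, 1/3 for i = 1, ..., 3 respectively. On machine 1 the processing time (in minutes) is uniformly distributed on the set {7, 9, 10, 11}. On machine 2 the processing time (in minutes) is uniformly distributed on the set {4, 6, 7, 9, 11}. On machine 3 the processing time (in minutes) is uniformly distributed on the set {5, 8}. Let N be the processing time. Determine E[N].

1139/150

E[N | machine 1] = (7+9+10+11)/4 = 37/4.
E[N | machine 2] = (4+6+7+9+11)/5 = 37/5.
E[N | machine 3] = (5+8)/2 = 13/2.
By the law of total expectation,
E[N] = (4/15)·(37/4) + (2/5)·(37/5) + (1/3)·(13/2) = 1139/150.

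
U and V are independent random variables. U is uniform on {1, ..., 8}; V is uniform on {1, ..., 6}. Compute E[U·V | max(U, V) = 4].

64/7

P(max(U, V) = 4) = 7/48.
Summing UV·P(x,y) over outcomes with max(U, V) = 4 gives 4/3.
E[U·V | max(U, V) = 4] = (4/3) / (7/48) = 64/7.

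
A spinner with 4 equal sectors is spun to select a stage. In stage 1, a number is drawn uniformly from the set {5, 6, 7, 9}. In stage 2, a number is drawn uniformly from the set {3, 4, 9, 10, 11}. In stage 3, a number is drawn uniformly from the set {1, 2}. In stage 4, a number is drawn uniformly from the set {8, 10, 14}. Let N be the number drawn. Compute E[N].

E[N | stage 1] = (5+6+7+9)/4 = 27/4.
E[N | stage 2] = (3+4+9+10+11)/5 = 37/5.
E[N | stage 3] = (1+2)/2 = 3/2.
E[N | stage 4] = (8+10+14)/3 = 32/3.
By the law of total expectation,
E[N] = (1/4)·(27/4) + (1/4)·(37/5) + (1/4)·(3/2) + (1/4)·(32/3) = 1579/240.

1579/240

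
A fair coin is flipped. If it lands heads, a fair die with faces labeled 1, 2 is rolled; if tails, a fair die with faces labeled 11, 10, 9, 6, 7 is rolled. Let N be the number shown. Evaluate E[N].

E[N | heads] = (1+2)/2 = 3/2.
E[N | tails] = (11+10+9+6+7)/5 = 43/5.
By the law of total expectation,
E[N] = (1/2)·(3/2) + (1/2)·(43/5) = 101/20.

101/20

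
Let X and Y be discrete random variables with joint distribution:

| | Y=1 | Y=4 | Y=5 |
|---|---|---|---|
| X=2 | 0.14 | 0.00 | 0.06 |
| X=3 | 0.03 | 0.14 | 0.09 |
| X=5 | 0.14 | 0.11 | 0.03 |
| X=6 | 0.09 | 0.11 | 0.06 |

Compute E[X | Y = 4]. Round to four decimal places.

P(Y = 4) = 0.36.
Σ X·P over the event = 3·(0.14) + 5·(0.11) + 6·(0.11) = 1.63.
E[X | Y = 4] = (1.63) / (0.36) = 4.5278.

4.5278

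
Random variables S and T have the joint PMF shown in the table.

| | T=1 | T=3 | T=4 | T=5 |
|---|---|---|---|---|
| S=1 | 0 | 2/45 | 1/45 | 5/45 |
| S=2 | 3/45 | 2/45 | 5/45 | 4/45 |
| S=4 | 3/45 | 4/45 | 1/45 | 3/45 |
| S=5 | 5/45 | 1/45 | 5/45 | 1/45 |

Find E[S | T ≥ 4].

14/5

P(T ≥ 4) = 5/9.
Σ S·P over the event = 1·(1/45) + 1·(5/45) + 2·(5/45) + 2·(4/45) + 4·(1/45) + 4·(3/45) + 5·(5/45) + 5·(1/45) = 14/9.
E[S | T ≥ 4] = (14/9) / (5/9) = 14/5.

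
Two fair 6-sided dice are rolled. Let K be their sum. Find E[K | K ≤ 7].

16/3

P(K ≤ 7) = 7/12.
Σ over the event: 2·1/36 + 3·1/18 + 4·1/12 + 5·1/9 + 6·5/36 + 7·1/6 = 28/9.
E[K | K ≤ 7] = (28/9) / (7/12) = 16/3.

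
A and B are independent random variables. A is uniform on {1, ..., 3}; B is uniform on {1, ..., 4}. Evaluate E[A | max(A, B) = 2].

5/3

Outcomes with max(A, B) = 2: (1,2), (2,1), (2,2), each with probability 1/12.
E[A | max(A, B) = 2] = (1 + 2 + 2) / 3 = 5/3.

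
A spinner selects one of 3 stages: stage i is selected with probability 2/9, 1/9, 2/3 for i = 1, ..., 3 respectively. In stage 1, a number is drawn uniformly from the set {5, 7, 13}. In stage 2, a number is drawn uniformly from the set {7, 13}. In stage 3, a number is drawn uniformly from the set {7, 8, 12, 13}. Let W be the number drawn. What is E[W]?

260/27

E[W | stage 1] = (5+7+13)/3 = 25/3.
E[W | stage 2] = (7+13)/2 = 10.
E[W | stage 3] = (7+8+12+13)/4 = 10.
By the law of total expectation,
E[W] = (2/9)·(25/3) + (1/9)·(10) + (2/3)·(10) = 260/27.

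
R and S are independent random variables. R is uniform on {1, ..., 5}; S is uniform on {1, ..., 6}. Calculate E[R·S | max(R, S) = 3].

P(max(R, S) = 3) = 1/6.
Summing RS·P(x,y) over outcomes with max(R, S) = 3 gives 9/10.
E[R·S | max(R, S) = 3] = (9/10) / (1/6) = 27/5.

27/5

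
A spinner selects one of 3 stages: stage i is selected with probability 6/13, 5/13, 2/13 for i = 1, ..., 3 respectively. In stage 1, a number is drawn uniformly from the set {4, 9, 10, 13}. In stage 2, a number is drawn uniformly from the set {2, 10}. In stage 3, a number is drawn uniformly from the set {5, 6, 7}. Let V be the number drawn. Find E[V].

96/13

E[V | stage 1] = (4+9+10+13)/4 = 9.
E[V | stage 2] = (2+10)/2 = 6.
E[V | stage 3] = (5+6+7)/3 = 6.
E[V] = (6/13)·(9) + (5/13)·(6) + (2/13)·(6) = 96/13.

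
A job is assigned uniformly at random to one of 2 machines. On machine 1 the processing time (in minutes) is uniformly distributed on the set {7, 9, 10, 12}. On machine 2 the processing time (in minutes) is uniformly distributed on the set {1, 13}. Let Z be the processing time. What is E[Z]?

33/4

E[Z | machine 1] = (7+9+10+12)/4 = 19/2.
E[Z | machine 2] = (1+13)/2 = 7.
E[Z] = (1/2)·(19/2) + (1/2)·(7) = 33/4.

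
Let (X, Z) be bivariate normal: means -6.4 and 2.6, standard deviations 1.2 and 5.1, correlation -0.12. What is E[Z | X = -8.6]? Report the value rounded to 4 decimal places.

3.7220

For a bivariate normal, E[Z | X=x] = μ_Z + ρ·(σ_Z/σ_X)·(x − μ_X).
E[Z | X=-8.6] = 2.6 + (-0.12)·(5.1/1.2)·(-8.6 − (-6.4)) = 2.6 + (-0.51)·(-2.2) = 3.7220.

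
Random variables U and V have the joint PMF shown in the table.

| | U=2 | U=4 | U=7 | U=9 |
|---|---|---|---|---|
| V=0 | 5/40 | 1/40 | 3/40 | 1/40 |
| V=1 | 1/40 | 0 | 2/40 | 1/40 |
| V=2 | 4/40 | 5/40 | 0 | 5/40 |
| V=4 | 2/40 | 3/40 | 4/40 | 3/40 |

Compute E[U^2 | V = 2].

501/14

P(V = 2) = 7/20.
Σ U^2·P over the event = 4·(4/40) + 16·(5/40) + 81·(5/40) = 501/40.
E[U^2 | V = 2] = (501/40) / (7/20) = 501/14.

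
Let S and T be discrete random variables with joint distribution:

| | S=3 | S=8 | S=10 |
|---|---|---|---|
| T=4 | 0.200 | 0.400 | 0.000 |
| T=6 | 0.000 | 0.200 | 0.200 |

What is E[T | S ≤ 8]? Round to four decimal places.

4.5000

P(S ≤ 8) = 0.800.
Σ T·P over the event = 4·(0.200) + 4·(0.400) + 6·(0.200) = 3.600.
E[T | S ≤ 8] = (3.600) / (0.800) = 4.5000.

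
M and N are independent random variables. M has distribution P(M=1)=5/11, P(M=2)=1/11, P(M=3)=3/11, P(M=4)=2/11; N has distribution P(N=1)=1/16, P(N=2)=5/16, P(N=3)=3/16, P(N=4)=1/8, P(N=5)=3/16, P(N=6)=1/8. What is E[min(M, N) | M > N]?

P(M > N) = 37/176.
Summing min(M,N)·P(x,y) over outcomes with M > N gives 37/88.
E[min(M, N) | M > N] = (37/88) / (37/176) = 2.

2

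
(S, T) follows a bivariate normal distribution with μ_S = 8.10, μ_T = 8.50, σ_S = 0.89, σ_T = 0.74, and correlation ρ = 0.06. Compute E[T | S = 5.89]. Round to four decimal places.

8.3897

E[T | S=x] = μ_T + ρ(σ_T/σ_S)(x − μ_S) for jointly normal variables.
E[T | S=5.89] = 8.50 + (0.06)·(0.74/0.89)·(5.89 − (8.10)) = 8.50 + (0.049888)·(-2.21) = 8.3897.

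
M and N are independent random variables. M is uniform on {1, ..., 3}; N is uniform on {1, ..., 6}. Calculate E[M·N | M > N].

Outcomes with M > N: (2,1), (3,1), (3,2), each with probability 1/18.
E[M·N | M > N] = (2 + 3 + 6) / 3 = 11/3.

11/3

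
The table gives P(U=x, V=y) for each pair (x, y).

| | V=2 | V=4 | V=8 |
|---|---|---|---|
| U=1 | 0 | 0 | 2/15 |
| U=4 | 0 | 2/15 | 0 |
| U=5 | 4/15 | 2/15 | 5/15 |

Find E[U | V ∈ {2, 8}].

P(V ∈ {2, 8}) = 11/15.
Σ U·P over the event = 1·(2/15) + 5·(4/15) + 5·(5/15) = 47/15.
E[U | V ∈ {2, 8}] = (47/15) / (11/15) = 47/11.

47/11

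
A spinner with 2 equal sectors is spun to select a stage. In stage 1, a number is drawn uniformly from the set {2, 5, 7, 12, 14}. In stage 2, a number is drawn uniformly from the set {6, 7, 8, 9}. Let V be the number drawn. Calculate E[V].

E[V | stage 1] = (2+5+7+12+14)/5 = 8.
E[V | stage 2] = (6+7+8+9)/4 = 15/2.
E[V] = (1/2)·(8) + (1/2)·(15/2) = 31/4.

31/4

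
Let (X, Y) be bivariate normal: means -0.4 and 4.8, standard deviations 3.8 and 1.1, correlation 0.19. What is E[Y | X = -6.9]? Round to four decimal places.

4.4425

The regression of Y on X has slope ρ·σ_Y/σ_X and passes through (μ_X, μ_Y).
E[Y | X=-6.9] = 4.8 + (0.19)·(1.1/3.8)·(-6.9 − (-0.4)) = 4.8 + (0.055)·(-6.5) = 4.4425.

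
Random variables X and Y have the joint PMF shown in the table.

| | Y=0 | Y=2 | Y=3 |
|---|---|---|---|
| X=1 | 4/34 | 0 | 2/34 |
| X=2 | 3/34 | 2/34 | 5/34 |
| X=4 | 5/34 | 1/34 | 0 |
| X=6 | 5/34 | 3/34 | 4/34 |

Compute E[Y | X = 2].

19/10

P(X = 2) = 5/17.
Σ Y·P over the event = 0·(3/34) + 2·(2/34) + 3·(5/34) = 19/34.
E[Y | X = 2] = (19/34) / (5/17) = 19/10.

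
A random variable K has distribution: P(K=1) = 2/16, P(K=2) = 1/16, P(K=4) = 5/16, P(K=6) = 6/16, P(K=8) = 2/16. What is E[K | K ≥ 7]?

8

P(K ≥ 7) = 1/8.
Σ over the event: 8·1/8 = 1.
E[K | K ≥ 7] = (1) / (1/8) = 8.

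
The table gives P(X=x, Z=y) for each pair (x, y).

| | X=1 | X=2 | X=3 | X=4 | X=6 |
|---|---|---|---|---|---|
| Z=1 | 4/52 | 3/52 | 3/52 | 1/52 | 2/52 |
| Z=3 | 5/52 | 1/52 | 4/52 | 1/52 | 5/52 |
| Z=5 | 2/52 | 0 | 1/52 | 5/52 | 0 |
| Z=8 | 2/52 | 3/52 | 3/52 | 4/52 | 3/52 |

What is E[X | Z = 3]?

P(Z = 3) = 4/13.
Σ X·P over the event = 1·(5/52) + 2·(1/52) + 3·(4/52) + 4·(1/52) + 6·(5/52) = 53/52.
E[X | Z = 3] = (53/52) / (4/13) = 53/16.

53/16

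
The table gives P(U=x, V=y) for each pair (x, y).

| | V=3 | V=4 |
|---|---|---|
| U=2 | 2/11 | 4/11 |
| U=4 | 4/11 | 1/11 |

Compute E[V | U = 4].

P(U = 4) = 5/11.
Σ V·P over the event = 3·(4/11) + 4·(1/11) = 16/11.
E[V | U = 4] = (16/11) / (5/11) = 16/5.

16/5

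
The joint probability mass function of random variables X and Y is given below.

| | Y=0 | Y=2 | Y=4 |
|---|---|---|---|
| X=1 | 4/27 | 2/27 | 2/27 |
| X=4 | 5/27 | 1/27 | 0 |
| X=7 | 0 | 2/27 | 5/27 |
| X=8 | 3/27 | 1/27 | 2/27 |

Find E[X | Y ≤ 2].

P(Y ≤ 2) = 2/3.
Σ X·P over the event = 1·(4/27) + 1·(2/27) + 4·(5/27) + 4·(1/27) + 7·(2/27) + 8·(3/27) + 8·(1/27) = 76/27.
E[X | Y ≤ 2] = (76/27) / (2/3) = 38/9.

38/9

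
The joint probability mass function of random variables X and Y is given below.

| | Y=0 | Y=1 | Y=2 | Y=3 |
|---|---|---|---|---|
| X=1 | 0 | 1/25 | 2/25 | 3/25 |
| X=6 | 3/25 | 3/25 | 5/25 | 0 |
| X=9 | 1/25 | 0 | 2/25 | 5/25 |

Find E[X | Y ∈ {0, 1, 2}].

96/17

P(Y ∈ {0, 1, 2}) = 17/25.
Σ X·P over the event = 1·(1/25) + 1·(2/25) + 6·(3/25) + 6·(3/25) + 6·(5/25) + 9·(1/25) + 9·(2/25) = 96/25.
E[X | Y ∈ {0, 1, 2}] = (96/25) / (17/25) = 96/17.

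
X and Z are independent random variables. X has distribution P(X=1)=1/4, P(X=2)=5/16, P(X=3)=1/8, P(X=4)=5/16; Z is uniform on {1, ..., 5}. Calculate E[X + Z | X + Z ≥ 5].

P(X + Z ≥ 5) = 7/10.
Summing (X+Z)·P(x,y) over outcomes with X + Z ≥ 5 gives 361/80.
E[X + Z | X + Z ≥ 5] = (361/80) / (7/10) = 361/56.

361/56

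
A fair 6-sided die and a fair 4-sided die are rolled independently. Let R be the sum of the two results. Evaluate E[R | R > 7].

26/3

P(R > 7) = 1/4.
Σ over the event: 8·1/8 + 9·1/12 + 10·1/24 = 13/6.
E[R | R > 7] = (13/6) / (1/4) = 26/3.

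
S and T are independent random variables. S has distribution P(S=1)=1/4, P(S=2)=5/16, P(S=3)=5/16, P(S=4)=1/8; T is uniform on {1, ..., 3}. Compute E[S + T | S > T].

32/7

P(S > T) = 7/16.
Summing (S+T)·P(x,y) over outcomes with S > T gives 2.
E[S + T | S > T] = (2) / (7/16) = 32/7.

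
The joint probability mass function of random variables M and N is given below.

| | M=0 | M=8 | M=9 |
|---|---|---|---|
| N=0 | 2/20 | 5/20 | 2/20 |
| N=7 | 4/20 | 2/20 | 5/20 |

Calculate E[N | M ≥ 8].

7/2

P(M ≥ 8) = 7/10.
Σ N·P over the event = 0·(5/20) + 7·(2/20) + 0·(2/20) + 7·(5/20) = 49/20.
E[N | M ≥ 8] = (49/20) / (7/10) = 7/2.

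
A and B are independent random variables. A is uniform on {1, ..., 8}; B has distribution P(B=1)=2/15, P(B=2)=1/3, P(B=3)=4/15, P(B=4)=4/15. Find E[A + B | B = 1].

P(B = 1) = 2/15.
Summing (A+B)·P(x,y) over outcomes with B = 1 gives 11/15.
E[A + B | B = 1] = (11/15) / (2/15) = 11/2.

11/2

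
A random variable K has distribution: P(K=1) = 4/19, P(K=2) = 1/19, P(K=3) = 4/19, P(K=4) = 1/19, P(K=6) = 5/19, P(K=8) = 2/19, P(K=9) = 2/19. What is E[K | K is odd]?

P(K is odd) = 10/19.
Σ over the event: 1·4/19 + 3·4/19 + 9·2/19 = 34/19.
E[K | K is odd] = (34/19) / (10/19) = 17/5.

17/5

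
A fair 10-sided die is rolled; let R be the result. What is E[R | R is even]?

Given R is even, R is equally likely to be any of {2, 4, 6, 8, 10}.
E[R | R is even] = (2 + 4 + 6 + 8 + 10) / 5 = 6.

6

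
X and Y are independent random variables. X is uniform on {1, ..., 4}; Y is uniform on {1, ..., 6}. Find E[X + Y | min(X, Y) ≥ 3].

8

Outcomes with min(X, Y) ≥ 3: (3,3), (3,4), (3,5), (3,6), (4,3), (4,4), (4,5), (4,6), each with probability 1/24.
E[X + Y | min(X, Y) ≥ 3] = (6 + 7 + 8 + 9 + 7 + 8 + 9 + 10) / 8 = 8.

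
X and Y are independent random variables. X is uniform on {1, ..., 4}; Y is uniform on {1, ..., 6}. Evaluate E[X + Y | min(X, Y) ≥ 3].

Outcomes with min(X, Y) ≥ 3: (3,3), (3,4), (3,5), (3,6), (4,3), (4,4), (4,5), (4,6), each with probability 1/24.
E[X + Y | min(X, Y) ≥ 3] = (6 + 7 + 8 + 9 + 7 + 8 + 9 + 10) / 8 = 8.

8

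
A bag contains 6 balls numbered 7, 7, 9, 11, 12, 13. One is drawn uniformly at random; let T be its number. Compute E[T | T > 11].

P(T > 11) = 1/3.
Σ over the event: 12·1/6 + 13·1/6 = 25/6.
E[T | T > 11] = (25/6) / (1/3) = 25/2.

25/2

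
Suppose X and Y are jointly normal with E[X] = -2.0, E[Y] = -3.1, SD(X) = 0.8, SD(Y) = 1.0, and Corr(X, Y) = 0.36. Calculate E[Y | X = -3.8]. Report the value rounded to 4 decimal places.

E[Y | X=x] = μ_Y + ρ(σ_Y/σ_X)(x − μ_X) for jointly normal variables.
E[Y | X=-3.8] = -3.1 + (0.36)·(1.0/0.8)·(-3.8 − (-2.0)) = -3.1 + (0.45)·(-1.8) = -3.9100.

-3.9100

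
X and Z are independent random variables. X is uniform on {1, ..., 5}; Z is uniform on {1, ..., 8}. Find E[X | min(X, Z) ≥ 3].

4

P(min(X, Z) ≥ 3) = 9/20.
Summing X·P(x,y) over outcomes with min(X, Z) ≥ 3 gives 9/5.
E[X | min(X, Z) ≥ 3] = (9/5) / (9/20) = 4.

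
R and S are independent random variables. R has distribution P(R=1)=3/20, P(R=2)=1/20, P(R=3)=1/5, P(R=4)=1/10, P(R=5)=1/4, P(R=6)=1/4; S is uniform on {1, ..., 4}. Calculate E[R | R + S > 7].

P(R + S > 7) = 27/80.
Summing R·P(x,y) over outcomes with R + S > 7 gives 37/20.
E[R | R + S > 7] = (37/20) / (27/80) = 148/27.

148/27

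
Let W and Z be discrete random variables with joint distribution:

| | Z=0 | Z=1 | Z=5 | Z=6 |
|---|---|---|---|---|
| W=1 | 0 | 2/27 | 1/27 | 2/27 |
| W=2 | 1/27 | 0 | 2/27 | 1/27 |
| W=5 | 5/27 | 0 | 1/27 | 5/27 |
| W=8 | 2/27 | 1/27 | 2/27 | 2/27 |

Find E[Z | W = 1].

19/5

P(W = 1) = 5/27.
Summing Z·P(W=x,Z=y) over the conditioning event gives 19/27.
E[Z | W = 1] = (19/27) / (5/27) = 19/5.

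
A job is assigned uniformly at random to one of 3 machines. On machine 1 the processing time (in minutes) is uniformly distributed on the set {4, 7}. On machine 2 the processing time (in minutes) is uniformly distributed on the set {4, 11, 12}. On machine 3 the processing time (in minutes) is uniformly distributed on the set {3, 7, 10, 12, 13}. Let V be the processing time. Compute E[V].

47/6

E[V | machine 1] = (4+7)/2 = 11/2.
E[V | machine 2] = (4+11+12)/3 = 9.
E[V | machine 3] = (3+7+10+12+13)/5 = 9.
E[V] = (1/3)·(11/2) + (1/3)·(9) + (1/3)·(9) = 47/6.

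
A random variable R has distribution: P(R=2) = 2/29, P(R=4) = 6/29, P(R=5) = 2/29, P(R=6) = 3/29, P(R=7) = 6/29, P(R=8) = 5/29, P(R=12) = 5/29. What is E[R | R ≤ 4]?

7/2

P(R ≤ 4) = 8/29.
Σ over the event: 2·2/29 + 4·6/29 = 28/29.
E[R | R ≤ 4] = (28/29) / (8/29) = 7/2.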